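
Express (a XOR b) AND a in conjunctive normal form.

(a XOR b) AND a
≡ (a OR b) AND NOT (a AND b) AND a   (expand XOR)
≡ (a OR b) AND (NOT a OR NOT b) AND a   (De Morgan)
≡ (NOT a OR NOT b) AND a   (simplify)

(NOT a OR NOT b) AND a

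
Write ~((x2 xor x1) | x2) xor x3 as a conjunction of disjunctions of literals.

~((x2 xor x1) | x2) xor x3
≡ (~((x2 xor x1) | x2) | x3) & ~(~((x2 xor x1) | x2) & x3)   [expand xor]
≡ (~(((x2 | x1) & ~(x2 & x1)) | x2) | x3) & ~(~((x2 xor x1) | x2) & x3)   [expand xor]
≡ (~(((x2 | x1) & ~(x2 & x1)) | x2) | x3) & ~(~(((x2 | x1) & ~(x2 & x1)) | x2) & x3)   [expand xor]
≡ ((~((x2 | x1) & ~(x2 & x1)) & ~x2) | x3) & ~(~(((x2 | x1) & ~(x2 & x1)) | x2) & x3)   [De Morgan]
≡ (((~(x2 | x1) | ~~(x2 & x1)) & ~x2) | x3) & ~(~(((x2 | x1) & ~(x2 & x1)) | x2) & x3)   [De Morgan]
≡ ((((~x2 & ~x1) | ~~(x2 & x1)) & ~x2) | x3) & ~(~(((x2 | x1) & ~(x2 & x1)) | x2) & x3)   [De Morgan]
≡ ((((~x2 & ~x1) | (x2 & x1)) & ~x2) | x3) & ~(~(((x2 | x1) & ~(x2 & x1)) | x2) & x3)   [double negation]
≡ ((((~x2 & ~x1) | (x2 & x1)) & ~x2) | x3) & (~~(((x2 | x1) & ~(x2 & x1)) | x2) | ~x3)   [De Morgan]
≡ ((((~x2 & ~x1) | (x2 & x1)) & ~x2) | x3) & (((x2 | x1) & ~(x2 & x1)) | x2 | ~x3)   [double negation]
≡ ((((~x2 & ~x1) | (x2 & x1)) & ~x2) | x3) & (((x2 | x1) & (~x2 | ~x1)) | x2 | ~x3)   [De Morgan]
≡ (~x2 | x2 | x3) & (~x2 | x1 | x3) & (~x1 | x2 | x3) & (~x1 | x1 | x3) & (~x2 | x3) & (x2 | x1 | x2 | ~x3) & (~x2 | ~x1 | x2 | ~x3)   [distribute | over &]
≡ (~x1 | x2 | x3) & (~x2 | x3) & (x2 | x1 | ~x3)   [simplify]

(~x1 | x2 | x3) & (~x2 | x3) & (x2 | x1 | ~x3)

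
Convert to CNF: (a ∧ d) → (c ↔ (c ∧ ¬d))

¬a ∨ ¬d ∨ ¬c

(a ∧ d) → (c ↔ (c ∧ ¬d))
≡ ¬(a ∧ d) ∨ (c ↔ (c ∧ ¬d))   [eliminate →]
≡ ¬(a ∧ d) ∨ ((c → (c ∧ ¬d)) ∧ ((c ∧ ¬d) → c))   [eliminate ↔]
≡ ¬(a ∧ d) ∨ ((¬c ∨ (c ∧ ¬d)) ∧ ((c ∧ ¬d) → c))   [eliminate →]
≡ ¬(a ∧ d) ∨ ((¬c ∨ (c ∧ ¬d)) ∧ (¬(c ∧ ¬d) ∨ c))   [eliminate →]
≡ ¬a ∨ ¬d ∨ ((¬c ∨ (c ∧ ¬d)) ∧ (¬(c ∧ ¬d) ∨ c))   [De Morgan]
≡ ¬a ∨ ¬d ∨ ((¬c ∨ (c ∧ ¬d)) ∧ (¬c ∨ ¬¬d ∨ c))   [De Morgan]
≡ ¬a ∨ ¬d ∨ ((¬c ∨ (c ∧ ¬d)) ∧ (¬c ∨ d ∨ c))   [double negation]
≡ (¬a ∨ ¬d ∨ ¬c ∨ c) ∧ (¬a ∨ ¬d ∨ ¬c ∨ ¬d) ∧ (¬a ∨ ¬d ∨ ¬c ∨ d ∨ c)   [distribute ∨ over ∧]
≡ ¬a ∨ ¬d ∨ ¬c   [simplify]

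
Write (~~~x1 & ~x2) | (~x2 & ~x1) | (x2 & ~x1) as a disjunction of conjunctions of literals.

(~~~x1 & ~x2) | (~x2 & ~x1) | (x2 & ~x1)
⇔ (~x1 & ~x2) | (~x2 & ~x1) | (x2 & ~x1)   (double negation)
⇔ (~x1 & ~x2) | (x2 & ~x1)   (simplify)

(~x1 & ~x2) | (x2 & ~x1)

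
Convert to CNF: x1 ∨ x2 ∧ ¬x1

x1 ∨ x2 ∧ ¬x1
≡ (x1 ∨ x2) ∧ (x1 ∨ ¬x1)   [distribute ∨ over ∧]
≡ x1 ∨ x2   [simplify]

x1 ∨ x2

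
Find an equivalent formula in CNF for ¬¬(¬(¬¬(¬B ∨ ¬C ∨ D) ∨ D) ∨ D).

¬¬(¬(¬¬(¬B ∨ ¬C ∨ D) ∨ D) ∨ D)
⇔ ¬(¬¬(¬B ∨ ¬C ∨ D) ∨ D) ∨ D   [double negation]
⇔ (¬¬¬(¬B ∨ ¬C ∨ D) ∧ ¬D) ∨ D   [De Morgan]
⇔ (¬(¬B ∨ ¬C ∨ D) ∧ ¬D) ∨ D   [double negation]
⇔ (¬¬B ∧ ¬¬C ∧ ¬D ∧ ¬D) ∨ D   [De Morgan]
⇔ (B ∧ ¬¬C ∧ ¬D ∧ ¬D) ∨ D   [double negation]
⇔ (B ∧ C ∧ ¬D ∧ ¬D) ∨ D   [double negation]
⇔ (B ∨ D) ∧ (C ∨ D) ∧ (¬D ∨ D) ∧ (¬D ∨ D)   [distribute ∨ over ∧]
⇔ (B ∨ D) ∧ (C ∨ D)   [simplify]

(B ∨ D) ∧ (C ∨ D)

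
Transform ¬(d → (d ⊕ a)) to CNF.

¬(d → (d ⊕ a))
= ¬(¬d ∨ (d ⊕ a))
= ¬(¬d ∨ ((d ∨ a) ∧ ¬(d ∧ a)))
= ¬¬d ∧ ¬((d ∨ a) ∧ ¬(d ∧ a))
= d ∧ ¬((d ∨ a) ∧ ¬(d ∧ a))
= d ∧ (¬(d ∨ a) ∨ ¬¬(d ∧ a))
= d ∧ ((¬d ∧ ¬a) ∨ ¬¬(d ∧ a))
= d ∧ ((¬d ∧ ¬a) ∨ (d ∧ a))
= d ∧ (¬d ∨ d) ∧ (¬d ∨ a) ∧ (¬a ∨ d) ∧ (¬a ∨ a)
= d ∧ (¬d ∨ a)

d ∧ (¬d ∨ a)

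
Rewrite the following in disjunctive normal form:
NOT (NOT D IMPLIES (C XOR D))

NOT (NOT D IMPLIES (C XOR D))
= NOT (NOT NOT D OR (C XOR D))
= NOT (NOT NOT D OR (C AND NOT D) OR (NOT C AND D))
= NOT NOT NOT D AND NOT (C AND NOT D) AND NOT (NOT C AND D)
= NOT D AND NOT (C AND NOT D) AND NOT (NOT C AND D)
= NOT D AND (NOT C OR NOT NOT D) AND NOT (NOT C AND D)
= NOT D AND (NOT C OR D) AND NOT (NOT C AND D)
= NOT D AND (NOT C OR D) AND (NOT NOT C OR NOT D)
= NOT D AND (NOT C OR D) AND (C OR NOT D)
= (NOT D AND NOT C AND C) OR (NOT D AND NOT C AND NOT D) OR (NOT D AND D AND C) OR (NOT D AND D AND NOT D)
= NOT D AND NOT C

NOT D AND NOT C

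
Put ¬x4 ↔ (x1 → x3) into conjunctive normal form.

¬x4 ↔ (x1 → x3)
⇔ (¬x4 → (x1 → x3)) ∧ ((x1 → x3) → ¬x4)   — eliminate ↔
⇔ (¬¬x4 ∨ (x1 → x3)) ∧ ((x1 → x3) → ¬x4)   — eliminate →
⇔ (¬¬x4 ∨ ¬x1 ∨ x3) ∧ ((x1 → x3) → ¬x4)   — eliminate →
⇔ (¬¬x4 ∨ ¬x1 ∨ x3) ∧ (¬(x1 → x3) ∨ ¬x4)   — eliminate →
⇔ (¬¬x4 ∨ ¬x1 ∨ x3) ∧ (¬(¬x1 ∨ x3) ∨ ¬x4)   — eliminate →
⇔ (x4 ∨ ¬x1 ∨ x3) ∧ (¬(¬x1 ∨ x3) ∨ ¬x4)   — double negation
⇔ (x4 ∨ ¬x1 ∨ x3) ∧ ((¬¬x1 ∧ ¬x3) ∨ ¬x4)   — De Morgan
⇔ (x4 ∨ ¬x1 ∨ x3) ∧ ((x1 ∧ ¬x3) ∨ ¬x4)   — double negation
⇔ (x4 ∨ ¬x1 ∨ x3) ∧ (x1 ∨ ¬x4) ∧ (¬x3 ∨ ¬x4)   — distribute ∨ over ∧

(x4 ∨ ¬x1 ∨ x3) ∧ (x1 ∨ ¬x4) ∧ (¬x3 ∨ ¬x4)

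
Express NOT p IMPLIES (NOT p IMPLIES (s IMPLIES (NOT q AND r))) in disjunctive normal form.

NOT p IMPLIES (NOT p IMPLIES (s IMPLIES (NOT q AND r)))
= NOT NOT p OR (NOT p IMPLIES (s IMPLIES (NOT q AND r)))   [eliminate IMPLIES]
= NOT NOT p OR NOT NOT p OR (s IMPLIES (NOT q AND r))   [eliminate IMPLIES]
= NOT NOT p OR NOT NOT p OR NOT s OR (NOT q AND r)   [eliminate IMPLIES]
= p OR NOT NOT p OR NOT s OR (NOT q AND r)   [double negation]
= p OR p OR NOT s OR (NOT q AND r)   [double negation]
= p OR NOT s OR (NOT q AND r)   [simplify]

p OR NOT s OR (NOT q AND r)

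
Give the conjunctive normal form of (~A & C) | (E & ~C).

(~A & C) | (E & ~C)
= (~A | E) & (~A | ~C) & (C | E) & (C | ~C)   [distribute | over &]
= (~A | E) & (~A | ~C) & (C | E)   [simplify]

(~A | E) & (~A | ~C) & (C | E)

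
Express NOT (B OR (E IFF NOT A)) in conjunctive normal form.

NOT B AND (E OR NOT A) AND (A OR NOT E)

NOT (B OR (E IFF NOT A))
= NOT (B OR ((E IMPLIES NOT A) AND (NOT A IMPLIES E)))
= NOT (B OR ((NOT E OR NOT A) AND (NOT A IMPLIES E)))
= NOT (B OR ((NOT E OR NOT A) AND (NOT NOT A OR E)))
= NOT B AND NOT ((NOT E OR NOT A) AND (NOT NOT A OR E))
= NOT B AND (NOT (NOT E OR NOT A) OR NOT (NOT NOT A OR E))
= NOT B AND ((NOT NOT E AND NOT NOT A) OR NOT (NOT NOT A OR E))
= NOT B AND ((E AND NOT NOT A) OR NOT (NOT NOT A OR E))
= NOT B AND ((E AND A) OR NOT (NOT NOT A OR E))
= NOT B AND ((E AND A) OR (NOT NOT NOT A AND NOT E))
= NOT B AND ((E AND A) OR (NOT A AND NOT E))
= NOT B AND (E OR NOT A) AND (E OR NOT E) AND (A OR NOT A) AND (A OR NOT E)
= NOT B AND (E OR NOT A) AND (A OR NOT E)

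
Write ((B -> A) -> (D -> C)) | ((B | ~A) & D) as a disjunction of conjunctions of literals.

((B -> A) -> (D -> C)) | ((B | ~A) & D)
≡ ~(B -> A) | (D -> C) | ((B | ~A) & D)   — eliminate ->
≡ ~(~B | A) | (D -> C) | ((B | ~A) & D)   — eliminate ->
≡ ~(~B | A) | ~D | C | ((B | ~A) & D)   — eliminate ->
≡ (~~B & ~A) | ~D | C | ((B | ~A) & D)   — De Morgan
≡ (B & ~A) | ~D | C | ((B | ~A) & D)   — double negation
≡ (B & ~A) | ~D | C | (B & D) | (~A & D)   — distribute & over |

(B & ~A) | ~D | C | (B & D) | (~A & D)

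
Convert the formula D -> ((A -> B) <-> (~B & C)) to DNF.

D -> ((A -> B) <-> (~B & C))
⇔ ~D | ((A -> B) <-> (~B & C))   [eliminate ->]
⇔ ~D | (((A -> B) -> (~B & C)) & ((~B & C) -> (A -> B)))   [eliminate <->]
⇔ ~D | ((~(A -> B) | (~B & C)) & ((~B & C) -> (A -> B)))   [eliminate ->]
⇔ ~D | ((~(~A | B) | (~B & C)) & ((~B & C) -> (A -> B)))   [eliminate ->]
⇔ ~D | ((~(~A | B) | (~B & C)) & (~(~B & C) | (A -> B)))   [eliminate ->]
⇔ ~D | ((~(~A | B) | (~B & C)) & (~(~B & C) | ~A | B))   [eliminate ->]
⇔ ~D | (((~~A & ~B) | (~B & C)) & (~(~B & C) | ~A | B))   [De Morgan]
⇔ ~D | (((A & ~B) | (~B & C)) & (~(~B & C) | ~A | B))   [double negation]
⇔ ~D | (((A & ~B) | (~B & C)) & (~~B | ~C | ~A | B))   [De Morgan]
⇔ ~D | (((A & ~B) | (~B & C)) & (B | ~C | ~A | B))   [double negation]
⇔ ~D | (A & ~B & B) | (A & ~B & ~C) | (A & ~B & ~A) | (A & ~B & B) | (~B & C & B) | (~B & C & ~C) | (~B & C & ~A) | (~B & C & B)   [distribute & over |]
⇔ ~D | (A & ~B & ~C) | (~B & C & ~A)   [simplify]

~D | (A & ~B & ~C) | (~B & C & ~A)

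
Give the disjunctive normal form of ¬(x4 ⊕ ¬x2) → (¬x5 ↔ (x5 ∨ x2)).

¬(x4 ⊕ ¬x2) → (¬x5 ↔ (x5 ∨ x2))
≡ ¬¬(x4 ⊕ ¬x2) ∨ (¬x5 ↔ (x5 ∨ x2))   [eliminate →]
≡ ¬¬((x4 ∧ ¬¬x2) ∨ (¬x4 ∧ ¬x2)) ∨ (¬x5 ↔ (x5 ∨ x2))   [expand ⊕]
≡ ¬¬((x4 ∧ ¬¬x2) ∨ (¬x4 ∧ ¬x2)) ∨ ((¬x5 → (x5 ∨ x2)) ∧ ((x5 ∨ x2) → ¬x5))   [eliminate ↔]
≡ ¬¬((x4 ∧ ¬¬x2) ∨ (¬x4 ∧ ¬x2)) ∨ ((¬¬x5 ∨ x5 ∨ x2) ∧ ((x5 ∨ x2) → ¬x5))   [eliminate →]
≡ ¬¬((x4 ∧ ¬¬x2) ∨ (¬x4 ∧ ¬x2)) ∨ ((¬¬x5 ∨ x5 ∨ x2) ∧ (¬(x5 ∨ x2) ∨ ¬x5))   [eliminate →]
≡ (x4 ∧ ¬¬x2) ∨ (¬x4 ∧ ¬x2) ∨ ((¬¬x5 ∨ x5 ∨ x2) ∧ (¬(x5 ∨ x2) ∨ ¬x5))   [double negation]
≡ (x4 ∧ x2) ∨ (¬x4 ∧ ¬x2) ∨ ((¬¬x5 ∨ x5 ∨ x2) ∧ (¬(x5 ∨ x2) ∨ ¬x5))   [double negation]
≡ (x4 ∧ x2) ∨ (¬x4 ∧ ¬x2) ∨ ((x5 ∨ x5 ∨ x2) ∧ (¬(x5 ∨ x2) ∨ ¬x5))   [double negation]
≡ (x4 ∧ x2) ∨ (¬x4 ∧ ¬x2) ∨ ((x5 ∨ x5 ∨ x2) ∧ ((¬x5 ∧ ¬x2) ∨ ¬x5))   [De Morgan]
≡ (x4 ∧ x2) ∨ (¬x4 ∧ ¬x2) ∨ (x5 ∧ ¬x5 ∧ ¬x2) ∨ (x5 ∧ ¬x5) ∨ (x5 ∧ ¬x5 ∧ ¬x2) ∨ (x5 ∧ ¬x5) ∨ (x2 ∧ ¬x5 ∧ ¬x2) ∨ (x2 ∧ ¬x5)   [distribute ∧ over ∨]
≡ (x4 ∧ x2) ∨ (¬x4 ∧ ¬x2) ∨ (x2 ∧ ¬x5)   [simplify]

(x4 ∧ x2) ∨ (¬x4 ∧ ¬x2) ∨ (x2 ∧ ¬x5)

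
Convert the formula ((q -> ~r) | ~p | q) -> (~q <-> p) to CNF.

(q | p) & (~q | ~p)

((q -> ~r) | ~p | q) -> (~q <-> p)
≡ ~((q -> ~r) | ~p | q) | (~q <-> p)   — eliminate ->
≡ ~(~q | ~r | ~p | q) | (~q <-> p)   — eliminate ->
≡ ~(~q | ~r | ~p | q) | ((~q -> p) & (p -> ~q))   — eliminate <->
≡ ~(~q | ~r | ~p | q) | ((~~q | p) & (p -> ~q))   — eliminate ->
≡ ~(~q | ~r | ~p | q) | ((~~q | p) & (~p | ~q))   — eliminate ->
≡ (~~q & ~~r & ~~p & ~q) | ((~~q | p) & (~p | ~q))   — De Morgan
≡ (q & ~~r & ~~p & ~q) | ((~~q | p) & (~p | ~q))   — double negation
≡ (q & r & ~~p & ~q) | ((~~q | p) & (~p | ~q))   — double negation
≡ (q & r & p & ~q) | ((~~q | p) & (~p | ~q))   — double negation
≡ (q & r & p & ~q) | ((q | p) & (~p | ~q))   — double negation
≡ (q | q | p) & (q | ~p | ~q) & (r | q | p) & (r | ~p | ~q) & (p | q | p) & (p | ~p | ~q) & (~q | q | p) & (~q | ~p | ~q)   — distribute | over &
≡ (q | p) & (~q | ~p)   — simplify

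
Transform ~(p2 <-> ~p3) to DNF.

~(p2 <-> ~p3)
≡ ~((p2 -> ~p3) & (~p3 -> p2))   [eliminate <->]
≡ ~((~p2 | ~p3) & (~p3 -> p2))   [eliminate ->]
≡ ~((~p2 | ~p3) & (~~p3 | p2))   [eliminate ->]
≡ ~(~p2 | ~p3) | ~(~~p3 | p2)   [De Morgan]
≡ (~~p2 & ~~p3) | ~(~~p3 | p2)   [De Morgan]
≡ (p2 & ~~p3) | ~(~~p3 | p2)   [double negation]
≡ (p2 & p3) | ~(~~p3 | p2)   [double negation]
≡ (p2 & p3) | (~~~p3 & ~p2)   [De Morgan]
≡ (p2 & p3) | (~p3 & ~p2)   [double negation]

(p2 & p3) | (~p3 & ~p2)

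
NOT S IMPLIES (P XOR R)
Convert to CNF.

(S OR P OR R) AND (S OR NOT P OR NOT R)

NOT S IMPLIES (P XOR R)
≡ NOT NOT S OR (P XOR R)   — eliminate IMPLIES
≡ NOT NOT S OR ((P OR R) AND NOT (P AND R))   — expand XOR
≡ S OR ((P OR R) AND NOT (P AND R))   — double negation
≡ S OR ((P OR R) AND (NOT P OR NOT R))   — De Morgan
≡ (S OR P OR R) AND (S OR NOT P OR NOT R)   — distribute OR over AND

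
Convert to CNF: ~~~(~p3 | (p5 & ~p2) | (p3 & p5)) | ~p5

(p3 | ~p5) & (~p5 | p2) & (~p3 | ~p5)

~~~(~p3 | (p5 & ~p2) | (p3 & p5)) | ~p5
= ~(~p3 | (p5 & ~p2) | (p3 & p5)) | ~p5   [double negation]
= (~~p3 & ~(p5 & ~p2) & ~(p3 & p5)) | ~p5   [De Morgan]
= (p3 & ~(p5 & ~p2) & ~(p3 & p5)) | ~p5   [double negation]
= (p3 & (~p5 | ~~p2) & ~(p3 & p5)) | ~p5   [De Morgan]
= (p3 & (~p5 | p2) & ~(p3 & p5)) | ~p5   [double negation]
= (p3 & (~p5 | p2) & (~p3 | ~p5)) | ~p5   [De Morgan]
= (p3 | ~p5) & (~p5 | p2 | ~p5) & (~p3 | ~p5 | ~p5)   [distribute | over &]
= (p3 | ~p5) & (~p5 | p2) & (~p3 | ~p5)   [simplify]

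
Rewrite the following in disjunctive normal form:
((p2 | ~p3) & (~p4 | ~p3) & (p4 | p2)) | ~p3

((p2 | ~p3) & (~p4 | ~p3) & (p4 | p2)) | ~p3
= (p2 & ~p4 & p4) | (p2 & ~p4 & p2) | (p2 & ~p3 & p4) | (p2 & ~p3 & p2) | (~p3 & ~p4 & p4) | (~p3 & ~p4 & p2) | (~p3 & ~p3 & p4) | (~p3 & ~p3 & p2) | ~p3
= (p2 & ~p4) | ~p3

(p2 & ~p4) | ~p3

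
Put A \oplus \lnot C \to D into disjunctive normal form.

\lnot A \land C \lor \lnot C \land A \lor D

A \oplus \lnot C \to D
= \lnot (A \oplus \lnot C) \lor D
= \lnot (A \land \lnot \lnot C \lor \lnot A \land \lnot C) \lor D
= \lnot (A \land \lnot \lnot C) \land \lnot (\lnot A \land \lnot C) \lor D
= (\lnot A \lor \lnot \lnot \lnot C) \land \lnot (\lnot A \land \lnot C) \lor D
= (\lnot A \lor \lnot C) \land \lnot (\lnot A \land \lnot C) \lor D
= (\lnot A \lor \lnot C) \land (\lnot \lnot A \lor \lnot \lnot C) \lor D
= (\lnot A \lor \lnot C) \land (A \lor \lnot \lnot C) \lor D
= (\lnot A \lor \lnot C) \land (A \lor C) \lor D
= \lnot A \land A \lor \lnot A \land C \lor \lnot C \land A \lor \lnot C \land C \lor D
= \lnot A \land C \lor \lnot C \land A \lor D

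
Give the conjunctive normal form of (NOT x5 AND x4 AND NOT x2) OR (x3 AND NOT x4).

(NOT x5 AND x4 AND NOT x2) OR (x3 AND NOT x4)
= (NOT x5 OR x3) AND (NOT x5 OR NOT x4) AND (x4 OR x3) AND (x4 OR NOT x4) AND (NOT x2 OR x3) AND (NOT x2 OR NOT x4)   [distribute OR over AND]
= (NOT x5 OR x3) AND (NOT x5 OR NOT x4) AND (x4 OR x3) AND (NOT x2 OR x3) AND (NOT x2 OR NOT x4)   [simplify]

(NOT x5 OR x3) AND (NOT x5 OR NOT x4) AND (x4 OR x3) AND (NOT x2 OR x3) AND (NOT x2 OR NOT x4)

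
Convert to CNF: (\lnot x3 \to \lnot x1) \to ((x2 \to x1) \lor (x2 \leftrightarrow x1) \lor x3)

(\lnot x3 \to \lnot x1) \to ((x2 \to x1) \lor (x2 \leftrightarrow x1) \lor x3)
⇔ \lnot (\lnot x3 \to \lnot x1) \lor (x2 \to x1) \lor (x2 \leftrightarrow x1) \lor x3
⇔ \lnot (\lnot \lnot x3 \lor \lnot x1) \lor (x2 \to x1) \lor (x2 \leftrightarrow x1) \lor x3
⇔ \lnot (\lnot \lnot x3 \lor \lnot x1) \lor \lnot x2 \lor x1 \lor (x2 \leftrightarrow x1) \lor x3
⇔ \lnot (\lnot \lnot x3 \lor \lnot x1) \lor \lnot x2 \lor x1 \lor ((x2 \to x1) \land (x1 \to x2)) \lor x3
⇔ \lnot (\lnot \lnot x3 \lor \lnot x1) \lor \lnot x2 \lor x1 \lor ((\lnot x2 \lor x1) \land (x1 \to x2)) \lor x3
⇔ \lnot (\lnot \lnot x3 \lor \lnot x1) \lor \lnot x2 \lor x1 \lor ((\lnot x2 \lor x1) \land (\lnot x1 \lor x2)) \lor x3
⇔ (\lnot \lnot \lnot x3 \land \lnot \lnot x1) \lor \lnot x2 \lor x1 \lor ((\lnot x2 \lor x1) \land (\lnot x1 \lor x2)) \lor x3
⇔ (\lnot x3 \land \lnot \lnot x1) \lor \lnot x2 \lor x1 \lor ((\lnot x2 \lor x1) \land (\lnot x1 \lor x2)) \lor x3
⇔ (\lnot x3 \land x1) \lor \lnot x2 \lor x1 \lor ((\lnot x2 \lor x1) \land (\lnot x1 \lor x2)) \lor x3
⇔ (\lnot x3 \lor \lnot x2 \lor x1 \lor \lnot x2 \lor x1 \lor x3) \land (\lnot x3 \lor \lnot x2 \lor x1 \lor \lnot x1 \lor x2 \lor x3) \land (x1 \lor \lnot x2 \lor x1 \lor \lnot x2 \lor x1 \lor x3) \land (x1 \lor \lnot x2 \lor x1 \lor \lnot x1 \lor x2 \lor x3)
⇔ x1 \lor \lnot x2 \lor x3

x1 \lor \lnot x2 \lor x3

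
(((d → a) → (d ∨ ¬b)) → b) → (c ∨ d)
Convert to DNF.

¬b ∨ c ∨ d

(((d → a) → (d ∨ ¬b)) → b) → (c ∨ d)
≡ ¬(((d → a) → (d ∨ ¬b)) → b) ∨ c ∨ d   — eliminate →
≡ ¬(¬((d → a) → (d ∨ ¬b)) ∨ b) ∨ c ∨ d   — eliminate →
≡ ¬(¬(¬(d → a) ∨ d ∨ ¬b) ∨ b) ∨ c ∨ d   — eliminate →
≡ ¬(¬(¬(¬d ∨ a) ∨ d ∨ ¬b) ∨ b) ∨ c ∨ d   — eliminate →
≡ (¬¬(¬(¬d ∨ a) ∨ d ∨ ¬b) ∧ ¬b) ∨ c ∨ d   — De Morgan
≡ ((¬(¬d ∨ a) ∨ d ∨ ¬b) ∧ ¬b) ∨ c ∨ d   — double negation
≡ (((¬¬d ∧ ¬a) ∨ d ∨ ¬b) ∧ ¬b) ∨ c ∨ d   — De Morgan
≡ (((d ∧ ¬a) ∨ d ∨ ¬b) ∧ ¬b) ∨ c ∨ d   — double negation
≡ (d ∧ ¬a ∧ ¬b) ∨ (d ∧ ¬b) ∨ (¬b ∧ ¬b) ∨ c ∨ d   — distribute ∧ over ∨
≡ ¬b ∨ c ∨ d   — simplify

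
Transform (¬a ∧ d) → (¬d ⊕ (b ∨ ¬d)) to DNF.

a ∨ ¬d ∨ (d ∧ b)

(¬a ∧ d) → (¬d ⊕ (b ∨ ¬d))
≡ ¬(¬a ∧ d) ∨ (¬d ⊕ (b ∨ ¬d))   [eliminate →]
≡ ¬(¬a ∧ d) ∨ (¬d ∧ ¬(b ∨ ¬d)) ∨ (¬¬d ∧ (b ∨ ¬d))   [expand ⊕]
≡ ¬¬a ∨ ¬d ∨ (¬d ∧ ¬(b ∨ ¬d)) ∨ (¬¬d ∧ (b ∨ ¬d))   [De Morgan]
≡ a ∨ ¬d ∨ (¬d ∧ ¬(b ∨ ¬d)) ∨ (¬¬d ∧ (b ∨ ¬d))   [double negation]
≡ a ∨ ¬d ∨ (¬d ∧ ¬b ∧ ¬¬d) ∨ (¬¬d ∧ (b ∨ ¬d))   [De Morgan]
≡ a ∨ ¬d ∨ (¬d ∧ ¬b ∧ d) ∨ (¬¬d ∧ (b ∨ ¬d))   [double negation]
≡ a ∨ ¬d ∨ (¬d ∧ ¬b ∧ d) ∨ (d ∧ (b ∨ ¬d))   [double negation]
≡ a ∨ ¬d ∨ (¬d ∧ ¬b ∧ d) ∨ (d ∧ b) ∨ (d ∧ ¬d)   [distribute ∧ over ∨]
≡ a ∨ ¬d ∨ (d ∧ b)   [simplify]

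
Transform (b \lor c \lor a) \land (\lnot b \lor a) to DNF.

(c \land \lnot b) \lor a

(b \lor c \lor a) \land (\lnot b \lor a)
≡ (b \land \lnot b) \lor (b \land a) \lor (c \land \lnot b) \lor (c \land a) \lor (a \land \lnot b) \lor (a \land a)   [distribute \land over \lor]
≡ (c \land \lnot b) \lor a   [simplify]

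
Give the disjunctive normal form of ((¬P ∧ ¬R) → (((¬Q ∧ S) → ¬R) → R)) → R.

((¬P ∧ ¬R) → (((¬Q ∧ S) → ¬R) → R)) → R
= ¬((¬P ∧ ¬R) → (((¬Q ∧ S) → ¬R) → R)) ∨ R   — eliminate →
= ¬(¬(¬P ∧ ¬R) ∨ (((¬Q ∧ S) → ¬R) → R)) ∨ R   — eliminate →
= ¬(¬(¬P ∧ ¬R) ∨ ¬((¬Q ∧ S) → ¬R) ∨ R) ∨ R   — eliminate →
= ¬(¬(¬P ∧ ¬R) ∨ ¬(¬(¬Q ∧ S) ∨ ¬R) ∨ R) ∨ R   — eliminate →
= (¬¬(¬P ∧ ¬R) ∧ ¬¬(¬(¬Q ∧ S) ∨ ¬R) ∧ ¬R) ∨ R   — De Morgan
= (¬P ∧ ¬R ∧ ¬¬(¬(¬Q ∧ S) ∨ ¬R) ∧ ¬R) ∨ R   — double negation
= (¬P ∧ ¬R ∧ (¬(¬Q ∧ S) ∨ ¬R) ∧ ¬R) ∨ R   — double negation
= (¬P ∧ ¬R ∧ (¬¬Q ∨ ¬S ∨ ¬R) ∧ ¬R) ∨ R   — De Morgan
= (¬P ∧ ¬R ∧ (Q ∨ ¬S ∨ ¬R) ∧ ¬R) ∨ R   — double negation
= (¬P ∧ ¬R ∧ Q ∧ ¬R) ∨ (¬P ∧ ¬R ∧ ¬S ∧ ¬R) ∨ (¬P ∧ ¬R ∧ ¬R ∧ ¬R) ∨ R   — distribute ∧ over ∨
= (¬P ∧ ¬R) ∨ R   — simplify

(¬P ∧ ¬R) ∨ R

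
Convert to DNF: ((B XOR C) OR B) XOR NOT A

(NOT B AND C AND A) OR (B AND A) OR (NOT B AND NOT C AND NOT A)

((B XOR C) OR B) XOR NOT A
= (((B XOR C) OR B) AND NOT NOT A) OR (NOT ((B XOR C) OR B) AND NOT A)   [expand XOR]
= (((B AND NOT C) OR (NOT B AND C) OR B) AND NOT NOT A) OR (NOT ((B XOR C) OR B) AND NOT A)   [expand XOR]
= (((B AND NOT C) OR (NOT B AND C) OR B) AND NOT NOT A) OR (NOT ((B AND NOT C) OR (NOT B AND C) OR B) AND NOT A)   [expand XOR]
= (((B AND NOT C) OR (NOT B AND C) OR B) AND A) OR (NOT ((B AND NOT C) OR (NOT B AND C) OR B) AND NOT A)   [double negation]
= (((B AND NOT C) OR (NOT B AND C) OR B) AND A) OR (NOT (B AND NOT C) AND NOT (NOT B AND C) AND NOT B AND NOT A)   [De Morgan]
= (((B AND NOT C) OR (NOT B AND C) OR B) AND A) OR ((NOT B OR NOT NOT C) AND NOT (NOT B AND C) AND NOT B AND NOT A)   [De Morgan]
= (((B AND NOT C) OR (NOT B AND C) OR B) AND A) OR ((NOT B OR C) AND NOT (NOT B AND C) AND NOT B AND NOT A)   [double negation]
= (((B AND NOT C) OR (NOT B AND C) OR B) AND A) OR ((NOT B OR C) AND (NOT NOT B OR NOT C) AND NOT B AND NOT A)   [De Morgan]
= (((B AND NOT C) OR (NOT B AND C) OR B) AND A) OR ((NOT B OR C) AND (B OR NOT C) AND NOT B AND NOT A)   [double negation]
= (B AND NOT C AND A) OR (NOT B AND C AND A) OR (B AND A) OR (NOT B AND B AND NOT B AND NOT A) OR (NOT B AND NOT C AND NOT B AND NOT A) OR (C AND B AND NOT B AND NOT A) OR (C AND NOT C AND NOT B AND NOT A)   [distribute AND over OR]
= (NOT B AND C AND A) OR (B AND A) OR (NOT B AND NOT C AND NOT A)   [simplify]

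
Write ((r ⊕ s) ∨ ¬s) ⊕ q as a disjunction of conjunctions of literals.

(¬r ∧ s ∧ ¬q) ∨ (¬s ∧ ¬q) ∨ (s ∧ r ∧ q)

((r ⊕ s) ∨ ¬s) ⊕ q
≡ (((r ⊕ s) ∨ ¬s) ∧ ¬q) ∨ (¬((r ⊕ s) ∨ ¬s) ∧ q)
≡ (((r ∧ ¬s) ∨ (¬r ∧ s) ∨ ¬s) ∧ ¬q) ∨ (¬((r ⊕ s) ∨ ¬s) ∧ q)
≡ (((r ∧ ¬s) ∨ (¬r ∧ s) ∨ ¬s) ∧ ¬q) ∨ (¬((r ∧ ¬s) ∨ (¬r ∧ s) ∨ ¬s) ∧ q)
≡ (((r ∧ ¬s) ∨ (¬r ∧ s) ∨ ¬s) ∧ ¬q) ∨ (¬(r ∧ ¬s) ∧ ¬(¬r ∧ s) ∧ ¬¬s ∧ q)
≡ (((r ∧ ¬s) ∨ (¬r ∧ s) ∨ ¬s) ∧ ¬q) ∨ ((¬r ∨ ¬¬s) ∧ ¬(¬r ∧ s) ∧ ¬¬s ∧ q)
≡ (((r ∧ ¬s) ∨ (¬r ∧ s) ∨ ¬s) ∧ ¬q) ∨ ((¬r ∨ s) ∧ ¬(¬r ∧ s) ∧ ¬¬s ∧ q)
≡ (((r ∧ ¬s) ∨ (¬r ∧ s) ∨ ¬s) ∧ ¬q) ∨ ((¬r ∨ s) ∧ (¬¬r ∨ ¬s) ∧ ¬¬s ∧ q)
≡ (((r ∧ ¬s) ∨ (¬r ∧ s) ∨ ¬s) ∧ ¬q) ∨ ((¬r ∨ s) ∧ (r ∨ ¬s) ∧ ¬¬s ∧ q)
≡ (((r ∧ ¬s) ∨ (¬r ∧ s) ∨ ¬s) ∧ ¬q) ∨ ((¬r ∨ s) ∧ (r ∨ ¬s) ∧ s ∧ q)
≡ (r ∧ ¬s ∧ ¬q) ∨ (¬r ∧ s ∧ ¬q) ∨ (¬s ∧ ¬q) ∨ (¬r ∧ r ∧ s ∧ q) ∨ (¬r ∧ ¬s ∧ s ∧ q) ∨ (s ∧ r ∧ s ∧ q) ∨ (s ∧ ¬s ∧ s ∧ q)
≡ (¬r ∧ s ∧ ¬q) ∨ (¬s ∧ ¬q) ∨ (s ∧ r ∧ q)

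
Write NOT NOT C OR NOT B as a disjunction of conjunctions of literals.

C OR NOT B

NOT NOT C OR NOT B
= C OR NOT B   — double negation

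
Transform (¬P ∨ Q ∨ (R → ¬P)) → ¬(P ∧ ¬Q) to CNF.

(¬P ∨ Q ∨ (R → ¬P)) → ¬(P ∧ ¬Q)
= ¬(¬P ∨ Q ∨ (R → ¬P)) ∨ ¬(P ∧ ¬Q)   (eliminate →)
= ¬(¬P ∨ Q ∨ ¬R ∨ ¬P) ∨ ¬(P ∧ ¬Q)   (eliminate →)
= (¬¬P ∧ ¬Q ∧ ¬¬R ∧ ¬¬P) ∨ ¬(P ∧ ¬Q)   (De Morgan)
= (P ∧ ¬Q ∧ ¬¬R ∧ ¬¬P) ∨ ¬(P ∧ ¬Q)   (double negation)
= (P ∧ ¬Q ∧ R ∧ ¬¬P) ∨ ¬(P ∧ ¬Q)   (double negation)
= (P ∧ ¬Q ∧ R ∧ P) ∨ ¬(P ∧ ¬Q)   (double negation)
= (P ∧ ¬Q ∧ R ∧ P) ∨ ¬P ∨ ¬¬Q   (De Morgan)
= (P ∧ ¬Q ∧ R ∧ P) ∨ ¬P ∨ Q   (double negation)
= (P ∨ ¬P ∨ Q) ∧ (¬Q ∨ ¬P ∨ Q) ∧ (R ∨ ¬P ∨ Q) ∧ (P ∨ ¬P ∨ Q)   (distribute ∨ over ∧)
= R ∨ ¬P ∨ Q   (simplify)

R ∨ ¬P ∨ Q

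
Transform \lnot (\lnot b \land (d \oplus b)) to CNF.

\lnot (\lnot b \land (d \oplus b))
≡ \lnot (\lnot b \land (d \lor b) \land \lnot (d \land b))   — expand \oplus
≡ \lnot \lnot b \lor \lnot (d \lor b) \lor \lnot \lnot (d \land b)   — De Morgan
≡ b \lor \lnot (d \lor b) \lor \lnot \lnot (d \land b)   — double negation
≡ b \lor (\lnot d \land \lnot b) \lor \lnot \lnot (d \land b)   — De Morgan
≡ b \lor (\lnot d \land \lnot b) \lor (d \land b)   — double negation
≡ (b \lor \lnot d \lor d) \land (b \lor \lnot d \lor b) \land (b \lor \lnot b \lor d) \land (b \lor \lnot b \lor b)   — distribute \lor over \land
≡ b \lor \lnot d   — simplify

b \lor \lnot d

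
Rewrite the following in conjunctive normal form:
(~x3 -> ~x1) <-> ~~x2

(~x3 | x2) & (x1 | x2) & (~x2 | x3 | ~x1)

(~x3 -> ~x1) <-> ~~x2
≡ ((~x3 -> ~x1) -> ~~x2) & (~~x2 -> (~x3 -> ~x1))   [eliminate <->]
≡ (~(~x3 -> ~x1) | ~~x2) & (~~x2 -> (~x3 -> ~x1))   [eliminate ->]
≡ (~(~~x3 | ~x1) | ~~x2) & (~~x2 -> (~x3 -> ~x1))   [eliminate ->]
≡ (~(~~x3 | ~x1) | ~~x2) & (~~~x2 | (~x3 -> ~x1))   [eliminate ->]
≡ (~(~~x3 | ~x1) | ~~x2) & (~~~x2 | ~~x3 | ~x1)   [eliminate ->]
≡ ((~~~x3 & ~~x1) | ~~x2) & (~~~x2 | ~~x3 | ~x1)   [De Morgan]
≡ ((~x3 & ~~x1) | ~~x2) & (~~~x2 | ~~x3 | ~x1)   [double negation]
≡ ((~x3 & x1) | ~~x2) & (~~~x2 | ~~x3 | ~x1)   [double negation]
≡ ((~x3 & x1) | x2) & (~~~x2 | ~~x3 | ~x1)   [double negation]
≡ ((~x3 & x1) | x2) & (~x2 | ~~x3 | ~x1)   [double negation]
≡ ((~x3 & x1) | x2) & (~x2 | x3 | ~x1)   [double negation]
≡ (~x3 | x2) & (x1 | x2) & (~x2 | x3 | ~x1)   [distribute | over &]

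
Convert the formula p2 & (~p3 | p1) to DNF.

(p2 & ~p3) | (p2 & p1)

p2 & (~p3 | p1)
⇔ (p2 & ~p3) | (p2 & p1)   [distribute & over |]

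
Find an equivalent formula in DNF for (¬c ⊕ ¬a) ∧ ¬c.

¬c ∧ a

(¬c ⊕ ¬a) ∧ ¬c
≡ ((¬c ∧ ¬¬a) ∨ (¬¬c ∧ ¬a)) ∧ ¬c   (expand ⊕)
≡ ((¬c ∧ a) ∨ (¬¬c ∧ ¬a)) ∧ ¬c   (double negation)
≡ ((¬c ∧ a) ∨ (c ∧ ¬a)) ∧ ¬c   (double negation)
≡ (¬c ∧ a ∧ ¬c) ∨ (c ∧ ¬a ∧ ¬c)   (distribute ∧ over ∨)
≡ ¬c ∧ a   (simplify)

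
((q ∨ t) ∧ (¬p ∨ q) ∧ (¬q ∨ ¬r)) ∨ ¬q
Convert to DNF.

(q ∧ ¬r) ∨ (t ∧ ¬p ∧ ¬r) ∨ ¬q

((q ∨ t) ∧ (¬p ∨ q) ∧ (¬q ∨ ¬r)) ∨ ¬q
⇔ (q ∧ ¬p ∧ ¬q) ∨ (q ∧ ¬p ∧ ¬r) ∨ (q ∧ q ∧ ¬q) ∨ (q ∧ q ∧ ¬r) ∨ (t ∧ ¬p ∧ ¬q) ∨ (t ∧ ¬p ∧ ¬r) ∨ (t ∧ q ∧ ¬q) ∨ (t ∧ q ∧ ¬r) ∨ ¬q   [distribute ∧ over ∨]
⇔ (q ∧ ¬r) ∨ (t ∧ ¬p ∧ ¬r) ∨ ¬q   [simplify]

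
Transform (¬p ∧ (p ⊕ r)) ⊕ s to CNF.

(¬p ∧ (p ⊕ r)) ⊕ s
⇔ ((¬p ∧ (p ⊕ r)) ∨ s) ∧ ¬(¬p ∧ (p ⊕ r) ∧ s)   [expand ⊕]
⇔ ((¬p ∧ (p ∨ r) ∧ ¬(p ∧ r)) ∨ s) ∧ ¬(¬p ∧ (p ⊕ r) ∧ s)   [expand ⊕]
⇔ ((¬p ∧ (p ∨ r) ∧ ¬(p ∧ r)) ∨ s) ∧ ¬(¬p ∧ (p ∨ r) ∧ ¬(p ∧ r) ∧ s)   [expand ⊕]
⇔ ((¬p ∧ (p ∨ r) ∧ (¬p ∨ ¬r)) ∨ s) ∧ ¬(¬p ∧ (p ∨ r) ∧ ¬(p ∧ r) ∧ s)   [De Morgan]
⇔ ((¬p ∧ (p ∨ r) ∧ (¬p ∨ ¬r)) ∨ s) ∧ (¬¬p ∨ ¬(p ∨ r) ∨ ¬¬(p ∧ r) ∨ ¬s)   [De Morgan]
⇔ ((¬p ∧ (p ∨ r) ∧ (¬p ∨ ¬r)) ∨ s) ∧ (p ∨ ¬(p ∨ r) ∨ ¬¬(p ∧ r) ∨ ¬s)   [double negation]
⇔ ((¬p ∧ (p ∨ r) ∧ (¬p ∨ ¬r)) ∨ s) ∧ (p ∨ (¬p ∧ ¬r) ∨ ¬¬(p ∧ r) ∨ ¬s)   [De Morgan]
⇔ ((¬p ∧ (p ∨ r) ∧ (¬p ∨ ¬r)) ∨ s) ∧ (p ∨ (¬p ∧ ¬r) ∨ (p ∧ r) ∨ ¬s)   [double negation]
⇔ (¬p ∨ s) ∧ (p ∨ r ∨ s) ∧ (¬p ∨ ¬r ∨ s) ∧ (p ∨ ¬p ∨ p ∨ ¬s) ∧ (p ∨ ¬p ∨ r ∨ ¬s) ∧ (p ∨ ¬r ∨ p ∨ ¬s) ∧ (p ∨ ¬r ∨ r ∨ ¬s)   [distribute ∨ over ∧]
⇔ (¬p ∨ s) ∧ (p ∨ r ∨ s) ∧ (p ∨ ¬r ∨ ¬s)   [simplify]

(¬p ∨ s) ∧ (p ∨ r ∨ s) ∧ (p ∨ ¬r ∨ ¬s)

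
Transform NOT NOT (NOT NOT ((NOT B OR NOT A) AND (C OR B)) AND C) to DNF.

NOT NOT (NOT NOT ((NOT B OR NOT A) AND (C OR B)) AND C)
≡ NOT NOT ((NOT B OR NOT A) AND (C OR B)) AND C   [double negation]
≡ (NOT B OR NOT A) AND (C OR B) AND C   [double negation]
≡ (NOT B AND C AND C) OR (NOT B AND B AND C) OR (NOT A AND C AND C) OR (NOT A AND B AND C)   [distribute AND over OR]
≡ (NOT B AND C) OR (NOT A AND C)   [simplify]

(NOT B AND C) OR (NOT A AND C)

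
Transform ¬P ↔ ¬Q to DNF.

¬P ↔ ¬Q
= (¬P → ¬Q) ∧ (¬Q → ¬P)   [eliminate ↔]
= (¬¬P ∨ ¬Q) ∧ (¬Q → ¬P)   [eliminate →]
= (¬¬P ∨ ¬Q) ∧ (¬¬Q ∨ ¬P)   [eliminate →]
= (P ∨ ¬Q) ∧ (¬¬Q ∨ ¬P)   [double negation]
= (P ∨ ¬Q) ∧ (Q ∨ ¬P)   [double negation]
= P ∧ Q ∨ P ∧ ¬P ∨ ¬Q ∧ Q ∨ ¬Q ∧ ¬P   [distribute ∧ over ∨]
= P ∧ Q ∨ ¬Q ∧ ¬P   [simplify]

P ∧ Q ∨ ¬Q ∧ ¬P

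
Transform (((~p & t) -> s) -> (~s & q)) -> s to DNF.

(((~p & t) -> s) -> (~s & q)) -> s
≡ ~(((~p & t) -> s) -> (~s & q)) | s   [eliminate ->]
≡ ~(~((~p & t) -> s) | (~s & q)) | s   [eliminate ->]
≡ ~(~(~(~p & t) | s) | (~s & q)) | s   [eliminate ->]
≡ (~~(~(~p & t) | s) & ~(~s & q)) | s   [De Morgan]
≡ ((~(~p & t) | s) & ~(~s & q)) | s   [double negation]
≡ ((~~p | ~t | s) & ~(~s & q)) | s   [De Morgan]
≡ ((p | ~t | s) & ~(~s & q)) | s   [double negation]
≡ ((p | ~t | s) & (~~s | ~q)) | s   [De Morgan]
≡ ((p | ~t | s) & (s | ~q)) | s   [double negation]
≡ (p & s) | (p & ~q) | (~t & s) | (~t & ~q) | (s & s) | (s & ~q) | s   [distribute & over |]
≡ (p & ~q) | (~t & ~q) | s   [simplify]

(p & ~q) | (~t & ~q) | s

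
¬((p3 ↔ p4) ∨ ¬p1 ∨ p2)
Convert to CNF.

(p3 ∨ p4) ∧ (¬p4 ∨ ¬p3) ∧ p1 ∧ ¬p2

¬((p3 ↔ p4) ∨ ¬p1 ∨ p2)
⇔ ¬(((p3 → p4) ∧ (p4 → p3)) ∨ ¬p1 ∨ p2)   — eliminate ↔
⇔ ¬(((¬p3 ∨ p4) ∧ (p4 → p3)) ∨ ¬p1 ∨ p2)   — eliminate →
⇔ ¬(((¬p3 ∨ p4) ∧ (¬p4 ∨ p3)) ∨ ¬p1 ∨ p2)   — eliminate →
⇔ ¬((¬p3 ∨ p4) ∧ (¬p4 ∨ p3)) ∧ ¬¬p1 ∧ ¬p2   — De Morgan
⇔ (¬(¬p3 ∨ p4) ∨ ¬(¬p4 ∨ p3)) ∧ ¬¬p1 ∧ ¬p2   — De Morgan
⇔ ((¬¬p3 ∧ ¬p4) ∨ ¬(¬p4 ∨ p3)) ∧ ¬¬p1 ∧ ¬p2   — De Morgan
⇔ ((p3 ∧ ¬p4) ∨ ¬(¬p4 ∨ p3)) ∧ ¬¬p1 ∧ ¬p2   — double negation
⇔ ((p3 ∧ ¬p4) ∨ (¬¬p4 ∧ ¬p3)) ∧ ¬¬p1 ∧ ¬p2   — De Morgan
⇔ ((p3 ∧ ¬p4) ∨ (p4 ∧ ¬p3)) ∧ ¬¬p1 ∧ ¬p2   — double negation
⇔ ((p3 ∧ ¬p4) ∨ (p4 ∧ ¬p3)) ∧ p1 ∧ ¬p2   — double negation
⇔ (p3 ∨ p4) ∧ (p3 ∨ ¬p3) ∧ (¬p4 ∨ p4) ∧ (¬p4 ∨ ¬p3) ∧ p1 ∧ ¬p2   — distribute ∨ over ∧
⇔ (p3 ∨ p4) ∧ (¬p4 ∨ ¬p3) ∧ p1 ∧ ¬p2   — simplify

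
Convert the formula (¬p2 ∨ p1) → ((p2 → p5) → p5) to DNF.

(¬p2 ∨ p1) → ((p2 → p5) → p5)
≡ ¬(¬p2 ∨ p1) ∨ ((p2 → p5) → p5)   [eliminate →]
≡ ¬(¬p2 ∨ p1) ∨ ¬(p2 → p5) ∨ p5   [eliminate →]
≡ ¬(¬p2 ∨ p1) ∨ ¬(¬p2 ∨ p5) ∨ p5   [eliminate →]
≡ (¬¬p2 ∧ ¬p1) ∨ ¬(¬p2 ∨ p5) ∨ p5   [De Morgan]
≡ (p2 ∧ ¬p1) ∨ ¬(¬p2 ∨ p5) ∨ p5   [double negation]
≡ (p2 ∧ ¬p1) ∨ (¬¬p2 ∧ ¬p5) ∨ p5   [De Morgan]
≡ (p2 ∧ ¬p1) ∨ (p2 ∧ ¬p5) ∨ p5   [double negation]

(p2 ∧ ¬p1) ∨ (p2 ∧ ¬p5) ∨ p5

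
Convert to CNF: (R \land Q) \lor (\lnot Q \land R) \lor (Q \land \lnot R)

R \lor Q

(R \land Q) \lor (\lnot Q \land R) \lor (Q \land \lnot R)
≡ (R \lor \lnot Q \lor Q) \land (R \lor \lnot Q \lor \lnot R) \land (R \lor R \lor Q) \land (R \lor R \lor \lnot R) \land (Q \lor \lnot Q \lor Q) \land (Q \lor \lnot Q \lor \lnot R) \land (Q \lor R \lor Q) \land (Q \lor R \lor \lnot R)   — distribute \lor over \land
≡ R \lor Q   — simplify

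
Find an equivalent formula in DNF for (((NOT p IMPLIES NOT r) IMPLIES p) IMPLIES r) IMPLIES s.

(p AND NOT r) OR s

(((NOT p IMPLIES NOT r) IMPLIES p) IMPLIES r) IMPLIES s
⇔ NOT (((NOT p IMPLIES NOT r) IMPLIES p) IMPLIES r) OR s   [eliminate IMPLIES]
⇔ NOT (NOT ((NOT p IMPLIES NOT r) IMPLIES p) OR r) OR s   [eliminate IMPLIES]
⇔ NOT (NOT (NOT (NOT p IMPLIES NOT r) OR p) OR r) OR s   [eliminate IMPLIES]
⇔ NOT (NOT (NOT (NOT NOT p OR NOT r) OR p) OR r) OR s   [eliminate IMPLIES]
⇔ (NOT NOT (NOT (NOT NOT p OR NOT r) OR p) AND NOT r) OR s   [De Morgan]
⇔ ((NOT (NOT NOT p OR NOT r) OR p) AND NOT r) OR s   [double negation]
⇔ (((NOT NOT NOT p AND NOT NOT r) OR p) AND NOT r) OR s   [De Morgan]
⇔ (((NOT p AND NOT NOT r) OR p) AND NOT r) OR s   [double negation]
⇔ (((NOT p AND r) OR p) AND NOT r) OR s   [double negation]
⇔ (NOT p AND r AND NOT r) OR (p AND NOT r) OR s   [distribute AND over OR]
⇔ (p AND NOT r) OR s   [simplify]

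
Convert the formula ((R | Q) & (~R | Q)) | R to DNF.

((R | Q) & (~R | Q)) | R
≡ (R & ~R) | (R & Q) | (Q & ~R) | (Q & Q) | R   [distribute & over |]
≡ Q | R   [simplify]

Q | R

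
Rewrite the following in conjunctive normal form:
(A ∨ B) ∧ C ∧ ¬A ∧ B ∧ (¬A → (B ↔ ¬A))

(A ∨ B) ∧ C ∧ ¬A ∧ B ∧ (¬A → (B ↔ ¬A))
⇔ (A ∨ B) ∧ C ∧ ¬A ∧ B ∧ (¬¬A ∨ (B ↔ ¬A))   (eliminate →)
⇔ (A ∨ B) ∧ C ∧ ¬A ∧ B ∧ (¬¬A ∨ ((B → ¬A) ∧ (¬A → B)))   (eliminate ↔)
⇔ (A ∨ B) ∧ C ∧ ¬A ∧ B ∧ (¬¬A ∨ ((¬B ∨ ¬A) ∧ (¬A → B)))   (eliminate →)
⇔ (A ∨ B) ∧ C ∧ ¬A ∧ B ∧ (¬¬A ∨ ((¬B ∨ ¬A) ∧ (¬¬A ∨ B)))   (eliminate →)
⇔ (A ∨ B) ∧ C ∧ ¬A ∧ B ∧ (A ∨ ((¬B ∨ ¬A) ∧ (¬¬A ∨ B)))   (double negation)
⇔ (A ∨ B) ∧ C ∧ ¬A ∧ B ∧ (A ∨ ((¬B ∨ ¬A) ∧ (A ∨ B)))   (double negation)
⇔ (A ∨ B) ∧ C ∧ ¬A ∧ B ∧ (A ∨ ¬B ∨ ¬A) ∧ (A ∨ A ∨ B)   (distribute ∨ over ∧)
⇔ C ∧ ¬A ∧ B   (simplify)

C ∧ ¬A ∧ B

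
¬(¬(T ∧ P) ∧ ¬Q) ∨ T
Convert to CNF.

¬(¬(T ∧ P) ∧ ¬Q) ∨ T
≡ ¬¬(T ∧ P) ∨ ¬¬Q ∨ T   — De Morgan
≡ T ∧ P ∨ ¬¬Q ∨ T   — double negation
≡ T ∧ P ∨ Q ∨ T   — double negation
≡ (T ∨ Q ∨ T) ∧ (P ∨ Q ∨ T)   — distribute ∨ over ∧
≡ T ∨ Q   — simplify

T ∨ Q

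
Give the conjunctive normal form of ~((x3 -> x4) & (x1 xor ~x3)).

~((x3 -> x4) & (x1 xor ~x3))
= ~((~x3 | x4) & (x1 xor ~x3))   [eliminate ->]
= ~((~x3 | x4) & (x1 | ~x3) & ~(x1 & ~x3))   [expand xor]
= ~(~x3 | x4) | ~(x1 | ~x3) | ~~(x1 & ~x3)   [De Morgan]
= (~~x3 & ~x4) | ~(x1 | ~x3) | ~~(x1 & ~x3)   [De Morgan]
= (x3 & ~x4) | ~(x1 | ~x3) | ~~(x1 & ~x3)   [double negation]
= (x3 & ~x4) | (~x1 & ~~x3) | ~~(x1 & ~x3)   [De Morgan]
= (x3 & ~x4) | (~x1 & x3) | ~~(x1 & ~x3)   [double negation]
= (x3 & ~x4) | (~x1 & x3) | (x1 & ~x3)   [double negation]
= (x3 | ~x1 | x1) & (x3 | ~x1 | ~x3) & (x3 | x3 | x1) & (x3 | x3 | ~x3) & (~x4 | ~x1 | x1) & (~x4 | ~x1 | ~x3) & (~x4 | x3 | x1) & (~x4 | x3 | ~x3)   [distribute | over &]
= (x3 | x1) & (~x4 | ~x1 | ~x3)   [simplify]

(x3 | x1) & (~x4 | ~x1 | ~x3)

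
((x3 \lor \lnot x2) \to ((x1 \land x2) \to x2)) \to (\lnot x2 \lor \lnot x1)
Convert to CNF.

\lnot x2 \lor \lnot x1

((x3 \lor \lnot x2) \to ((x1 \land x2) \to x2)) \to (\lnot x2 \lor \lnot x1)
≡ \lnot ((x3 \lor \lnot x2) \to ((x1 \land x2) \to x2)) \lor \lnot x2 \lor \lnot x1   [eliminate \to]
≡ \lnot (\lnot (x3 \lor \lnot x2) \lor ((x1 \land x2) \to x2)) \lor \lnot x2 \lor \lnot x1   [eliminate \to]
≡ \lnot (\lnot (x3 \lor \lnot x2) \lor \lnot (x1 \land x2) \lor x2) \lor \lnot x2 \lor \lnot x1   [eliminate \to]
≡ (\lnot \lnot (x3 \lor \lnot x2) \land \lnot \lnot (x1 \land x2) \land \lnot x2) \lor \lnot x2 \lor \lnot x1   [De Morgan]
≡ ((x3 \lor \lnot x2) \land \lnot \lnot (x1 \land x2) \land \lnot x2) \lor \lnot x2 \lor \lnot x1   [double negation]
≡ ((x3 \lor \lnot x2) \land x1 \land x2 \land \lnot x2) \lor \lnot x2 \lor \lnot x1   [double negation]
≡ (x3 \lor \lnot x2 \lor \lnot x2 \lor \lnot x1) \land (x1 \lor \lnot x2 \lor \lnot x1) \land (x2 \lor \lnot x2 \lor \lnot x1) \land (\lnot x2 \lor \lnot x2 \lor \lnot x1)   [distribute \lor over \land]
≡ \lnot x2 \lor \lnot x1   [simplify]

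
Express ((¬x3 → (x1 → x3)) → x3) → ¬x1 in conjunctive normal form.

(x3 ∨ ¬x1) ∧ (¬x3 ∨ ¬x1)

((¬x3 → (x1 → x3)) → x3) → ¬x1
⇔ ¬((¬x3 → (x1 → x3)) → x3) ∨ ¬x1
⇔ ¬(¬(¬x3 → (x1 → x3)) ∨ x3) ∨ ¬x1
⇔ ¬(¬(¬¬x3 ∨ (x1 → x3)) ∨ x3) ∨ ¬x1
⇔ ¬(¬(¬¬x3 ∨ ¬x1 ∨ x3) ∨ x3) ∨ ¬x1
⇔ (¬¬(¬¬x3 ∨ ¬x1 ∨ x3) ∧ ¬x3) ∨ ¬x1
⇔ ((¬¬x3 ∨ ¬x1 ∨ x3) ∧ ¬x3) ∨ ¬x1
⇔ ((x3 ∨ ¬x1 ∨ x3) ∧ ¬x3) ∨ ¬x1
⇔ (x3 ∨ ¬x1 ∨ x3 ∨ ¬x1) ∧ (¬x3 ∨ ¬x1)
⇔ (x3 ∨ ¬x1) ∧ (¬x3 ∨ ¬x1)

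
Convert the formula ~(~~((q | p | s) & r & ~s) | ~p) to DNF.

(~r & p) | (s & p)

~(~~((q | p | s) & r & ~s) | ~p)
≡ ~~~((q | p | s) & r & ~s) & ~~p   [De Morgan]
≡ ~((q | p | s) & r & ~s) & ~~p   [double negation]
≡ (~(q | p | s) | ~r | ~~s) & ~~p   [De Morgan]
≡ ((~q & ~p & ~s) | ~r | ~~s) & ~~p   [De Morgan]
≡ ((~q & ~p & ~s) | ~r | s) & ~~p   [double negation]
≡ ((~q & ~p & ~s) | ~r | s) & p   [double negation]
≡ (~q & ~p & ~s & p) | (~r & p) | (s & p)   [distribute & over |]
≡ (~r & p) | (s & p)   [simplify]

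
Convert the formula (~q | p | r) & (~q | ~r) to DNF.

~q | (p & ~r)

(~q | p | r) & (~q | ~r)
≡ (~q & ~q) | (~q & ~r) | (p & ~q) | (p & ~r) | (r & ~q) | (r & ~r)   [distribute & over |]
≡ ~q | (p & ~r)   [simplify]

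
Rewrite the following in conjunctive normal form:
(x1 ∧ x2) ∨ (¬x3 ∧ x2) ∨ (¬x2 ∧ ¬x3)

(x1 ∧ x2) ∨ (¬x3 ∧ x2) ∨ (¬x2 ∧ ¬x3)
⇔ (x1 ∨ ¬x3 ∨ ¬x2) ∧ (x1 ∨ ¬x3 ∨ ¬x3) ∧ (x1 ∨ x2 ∨ ¬x2) ∧ (x1 ∨ x2 ∨ ¬x3) ∧ (x2 ∨ ¬x3 ∨ ¬x2) ∧ (x2 ∨ ¬x3 ∨ ¬x3) ∧ (x2 ∨ x2 ∨ ¬x2) ∧ (x2 ∨ x2 ∨ ¬x3)   [distribute ∨ over ∧]
⇔ (x1 ∨ ¬x3) ∧ (x2 ∨ ¬x3)   [simplify]

(x1 ∨ ¬x3) ∧ (x2 ∨ ¬x3)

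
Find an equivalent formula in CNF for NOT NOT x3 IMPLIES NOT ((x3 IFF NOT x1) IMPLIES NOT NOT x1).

NOT x3 OR NOT x1

NOT NOT x3 IMPLIES NOT ((x3 IFF NOT x1) IMPLIES NOT NOT x1)
≡ NOT NOT NOT x3 OR NOT ((x3 IFF NOT x1) IMPLIES NOT NOT x1)
≡ NOT NOT NOT x3 OR NOT (NOT (x3 IFF NOT x1) OR NOT NOT x1)
≡ NOT NOT NOT x3 OR NOT (NOT ((x3 IMPLIES NOT x1) AND (NOT x1 IMPLIES x3)) OR NOT NOT x1)
≡ NOT NOT NOT x3 OR NOT (NOT ((NOT x3 OR NOT x1) AND (NOT x1 IMPLIES x3)) OR NOT NOT x1)
≡ NOT NOT NOT x3 OR NOT (NOT ((NOT x3 OR NOT x1) AND (NOT NOT x1 OR x3)) OR NOT NOT x1)
≡ NOT x3 OR NOT (NOT ((NOT x3 OR NOT x1) AND (NOT NOT x1 OR x3)) OR NOT NOT x1)
≡ NOT x3 OR (NOT NOT ((NOT x3 OR NOT x1) AND (NOT NOT x1 OR x3)) AND NOT NOT NOT x1)
≡ NOT x3 OR ((NOT x3 OR NOT x1) AND (NOT NOT x1 OR x3) AND NOT NOT NOT x1)
≡ NOT x3 OR ((NOT x3 OR NOT x1) AND (x1 OR x3) AND NOT NOT NOT x1)
≡ NOT x3 OR ((NOT x3 OR NOT x1) AND (x1 OR x3) AND NOT x1)
≡ (NOT x3 OR NOT x3 OR NOT x1) AND (NOT x3 OR x1 OR x3) AND (NOT x3 OR NOT x1)
≡ NOT x3 OR NOT x1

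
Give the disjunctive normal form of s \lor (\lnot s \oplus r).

s \lor (\lnot s \oplus r)
≡ s \lor (\lnot s \land \lnot r) \lor (\lnot \lnot s \land r)   (expand \oplus)
≡ s \lor (\lnot s \land \lnot r) \lor (s \land r)   (double negation)
≡ s \lor (\lnot s \land \lnot r)   (simplify)

s \lor (\lnot s \land \lnot r)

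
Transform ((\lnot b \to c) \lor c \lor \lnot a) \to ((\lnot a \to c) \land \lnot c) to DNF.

a \land \lnot c

((\lnot b \to c) \lor c \lor \lnot a) \to ((\lnot a \to c) \land \lnot c)
= \lnot ((\lnot b \to c) \lor c \lor \lnot a) \lor ((\lnot a \to c) \land \lnot c)   [eliminate \to]
= \lnot (\lnot \lnot b \lor c \lor c \lor \lnot a) \lor ((\lnot a \to c) \land \lnot c)   [eliminate \to]
= \lnot (\lnot \lnot b \lor c \lor c \lor \lnot a) \lor ((\lnot \lnot a \lor c) \land \lnot c)   [eliminate \to]
= (\lnot \lnot \lnot b \land \lnot c \land \lnot c \land \lnot \lnot a) \lor ((\lnot \lnot a \lor c) \land \lnot c)   [De Morgan]
= (\lnot b \land \lnot c \land \lnot c \land \lnot \lnot a) \lor ((\lnot \lnot a \lor c) \land \lnot c)   [double negation]
= (\lnot b \land \lnot c \land \lnot c \land a) \lor ((\lnot \lnot a \lor c) \land \lnot c)   [double negation]
= (\lnot b \land \lnot c \land \lnot c \land a) \lor ((a \lor c) \land \lnot c)   [double negation]
= (\lnot b \land \lnot c \land \lnot c \land a) \lor (a \land \lnot c) \lor (c \land \lnot c)   [distribute \land over \lor]
= a \land \lnot c   [simplify]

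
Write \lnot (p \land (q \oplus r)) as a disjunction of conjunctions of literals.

\lnot p \lor (\lnot q \land \lnot r) \lor (r \land q)

\lnot (p \land (q \oplus r))
≡ \lnot (p \land ((q \land \lnot r) \lor (\lnot q \land r)))   [expand \oplus]
≡ \lnot p \lor \lnot ((q \land \lnot r) \lor (\lnot q \land r))   [De Morgan]
≡ \lnot p \lor (\lnot (q \land \lnot r) \land \lnot (\lnot q \land r))   [De Morgan]
≡ \lnot p \lor ((\lnot q \lor \lnot \lnot r) \land \lnot (\lnot q \land r))   [De Morgan]
≡ \lnot p \lor ((\lnot q \lor r) \land \lnot (\lnot q \land r))   [double negation]
≡ \lnot p \lor ((\lnot q \lor r) \land (\lnot \lnot q \lor \lnot r))   [De Morgan]
≡ \lnot p \lor ((\lnot q \lor r) \land (q \lor \lnot r))   [double negation]
≡ \lnot p \lor (\lnot q \land q) \lor (\lnot q \land \lnot r) \lor (r \land q) \lor (r \land \lnot r)   [distribute \land over \lor]
≡ \lnot p \lor (\lnot q \land \lnot r) \lor (r \land q)   [simplify]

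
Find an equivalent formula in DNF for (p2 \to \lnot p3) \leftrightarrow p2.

p2 \land \lnot p3

(p2 \to \lnot p3) \leftrightarrow p2
≡ ((p2 \to \lnot p3) \to p2) \land (p2 \to (p2 \to \lnot p3))   — eliminate \leftrightarrow
≡ (\lnot (p2 \to \lnot p3) \lor p2) \land (p2 \to (p2 \to \lnot p3))   — eliminate \to
≡ (\lnot (\lnot p2 \lor \lnot p3) \lor p2) \land (p2 \to (p2 \to \lnot p3))   — eliminate \to
≡ (\lnot (\lnot p2 \lor \lnot p3) \lor p2) \land (\lnot p2 \lor (p2 \to \lnot p3))   — eliminate \to
≡ (\lnot (\lnot p2 \lor \lnot p3) \lor p2) \land (\lnot p2 \lor \lnot p2 \lor \lnot p3)   — eliminate \to
≡ ((\lnot \lnot p2 \land \lnot \lnot p3) \lor p2) \land (\lnot p2 \lor \lnot p2 \lor \lnot p3)   — De Morgan
≡ ((p2 \land \lnot \lnot p3) \lor p2) \land (\lnot p2 \lor \lnot p2 \lor \lnot p3)   — double negation
≡ ((p2 \land p3) \lor p2) \land (\lnot p2 \lor \lnot p2 \lor \lnot p3)   — double negation
≡ (p2 \land p3 \land \lnot p2) \lor (p2 \land p3 \land \lnot p2) \lor (p2 \land p3 \land \lnot p3) \lor (p2 \land \lnot p2) \lor (p2 \land \lnot p2) \lor (p2 \land \lnot p3)   — distribute \land over \lor
≡ p2 \land \lnot p3   — simplify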